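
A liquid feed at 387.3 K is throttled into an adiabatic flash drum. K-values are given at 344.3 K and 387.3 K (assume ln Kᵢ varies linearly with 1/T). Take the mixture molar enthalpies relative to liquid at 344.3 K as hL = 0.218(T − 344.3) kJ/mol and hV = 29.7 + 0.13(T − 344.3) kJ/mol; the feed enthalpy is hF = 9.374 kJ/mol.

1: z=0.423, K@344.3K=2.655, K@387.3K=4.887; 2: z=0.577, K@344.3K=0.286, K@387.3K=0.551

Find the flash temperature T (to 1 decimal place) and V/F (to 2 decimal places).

T = 348.1 K, V/F = 0.29

Adiabatic flash: solve Rachford–Rice at each trial T, then check hF = ψ·hV(T) + (1−ψ)·hL(T).
  T = 344.3 K: K = (2.655, 0.286), RR gives ψ = 0.244, H_out = 7.241 kJ/mol
  T = 387.3 K: K = (4.887, 0.551), RR gives ψ = 0.794, H_out = 29.942 kJ/mol
  T = 365.8 K: K = (3.667, 0.405), RR gives ψ = 0.494, H_out = 18.431 kJ/mol
  T = 355.1 K: K = (3.138, 0.342), RR gives ψ = 0.373, H_out = 13.085 kJ/mol
  T = 349.7 K: K = (2.890, 0.313), RR gives ψ = 0.311, H_out = 10.258 kJ/mol
  T = 347.0 K: K = (2.771, 0.299), RR gives ψ = 0.278, H_out = 8.779 kJ/mol
  T = 348.4 K: K = (2.832, 0.307), RR gives ψ = 0.295, H_out = 9.553 kJ/mol
Linear interpolation between T = 347.0 (H_out = 8.779) and T = 348.4 (H_out = 9.553) on hF = 9.374 gives T ≈ 348.1 K, at which ψ = 0.29.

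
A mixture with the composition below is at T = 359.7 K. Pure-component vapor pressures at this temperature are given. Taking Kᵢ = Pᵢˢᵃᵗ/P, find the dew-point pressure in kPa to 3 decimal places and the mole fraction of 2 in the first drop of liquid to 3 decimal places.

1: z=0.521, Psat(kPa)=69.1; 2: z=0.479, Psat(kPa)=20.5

Pdew = 32.357 kPa, x_2 = 0.756

At the dew point ψ → 1, so Σzᵢ/Kᵢ = 1 with Kᵢ = Pᵢˢᵃᵗ/P ⇒ 1/P = Σzᵢ/Pᵢˢᵃᵗ.
1/P = 0.521/69.1 + 0.479/20.5 = 0.030906 ⇒ P = 32.357 kPa
xᵢ = zᵢP/Pᵢˢᵃᵗ ⇒ x_2 = 0.479·32.357/20.5 = 0.756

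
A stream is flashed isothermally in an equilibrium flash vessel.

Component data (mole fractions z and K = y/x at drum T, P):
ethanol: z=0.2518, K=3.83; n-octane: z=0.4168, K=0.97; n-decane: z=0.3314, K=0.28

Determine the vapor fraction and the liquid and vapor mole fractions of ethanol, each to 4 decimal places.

ψ = 0.3828, x_ethanol = 0.1209, y_ethanol = 0.4629

Rachford–Rice: g(ψ) = Σ zᵢ(Kᵢ−1)/(1+ψ(Kᵢ−1)) = 0.
g(0) = ΣzᵢKᵢ − 1 = 0.4615 and g(1) = 1 − Σzᵢ/Kᵢ = -0.6790, so a root lies in (0, 1).
Iterate (Newton) starting at ψ = 0.53:
  ψ = 0.5300: g = -0.11350, g' = -0.7723 → ψ = 0.3830
  ψ = 0.3830: g = -0.00018, g' = -0.7923 → ψ = 0.3828
Converged at ψ = 0.3828.
Compositions from xᵢ = zᵢ/(1+ψ(Kᵢ−1)), yᵢ = Kᵢxᵢ:
  ethanol: x = 0.1209, y = 0.4629
  n-octane: x = 0.4216, y = 0.4090
  n-decane: x = 0.4575, y = 0.1281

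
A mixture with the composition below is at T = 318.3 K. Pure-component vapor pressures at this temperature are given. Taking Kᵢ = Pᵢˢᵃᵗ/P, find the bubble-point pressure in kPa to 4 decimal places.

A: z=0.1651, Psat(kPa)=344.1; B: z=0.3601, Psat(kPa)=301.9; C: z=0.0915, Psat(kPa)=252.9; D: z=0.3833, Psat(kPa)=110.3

Pbub = 230.9434 kPa

At the bubble point ψ → 0, so ΣzᵢKᵢ = 1 with Kᵢ = Pᵢˢᵃᵗ/P ⇒ P = ΣzᵢPᵢˢᵃᵗ.
P = 0.1651·344.1 + 0.3601·301.9 + 0.0915·252.9 + 0.3833·110.3 = 230.9434 kPa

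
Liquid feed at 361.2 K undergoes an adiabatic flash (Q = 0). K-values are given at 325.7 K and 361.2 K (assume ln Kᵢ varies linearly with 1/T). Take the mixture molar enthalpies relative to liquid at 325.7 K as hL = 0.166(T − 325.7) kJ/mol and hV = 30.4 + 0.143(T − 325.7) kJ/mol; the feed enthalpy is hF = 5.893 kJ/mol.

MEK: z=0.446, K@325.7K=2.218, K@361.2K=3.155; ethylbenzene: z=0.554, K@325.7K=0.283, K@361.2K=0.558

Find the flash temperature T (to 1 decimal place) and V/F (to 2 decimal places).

Adiabatic flash: solve Rachford–Rice at each trial T, then check hF = ψ·hV(T) + (1−ψ)·hL(T).
  T = 325.7 K: K = (2.218, 0.283), RR gives ψ = 0.167, H_out = 5.083 kJ/mol
  T = 361.2 K: K = (3.155, 0.558), RR gives ψ = 0.752, H_out = 28.139 kJ/mol
  T = 343.4 K: K = (2.668, 0.404), RR gives ψ = 0.416, H_out = 15.423 kJ/mol
  T = 334.5 K: K = (2.437, 0.339), RR gives ψ = 0.290, H_out = 10.210 kJ/mol
  T = 330.1 K: K = (2.327, 0.310), RR gives ψ = 0.229, H_out = 7.670 kJ/mol
  T = 327.9 K: K = (2.272, 0.296), RR gives ψ = 0.198, H_out = 6.386 kJ/mol
Linear interpolation between T = 325.7 (H_out = 5.083) and T = 327.9 (H_out = 6.386) on hF = 5.893 gives T ≈ 327.1 K, at which ψ = 0.19.

T = 327.1 K, V/F = 0.19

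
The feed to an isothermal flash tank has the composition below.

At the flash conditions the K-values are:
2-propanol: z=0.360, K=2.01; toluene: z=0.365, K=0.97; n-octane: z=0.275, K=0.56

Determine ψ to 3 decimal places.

ψ = 0.813

Rachford–Rice: g(ψ) = Σ zᵢ(Kᵢ−1)/(1+ψ(Kᵢ−1)) = 0.
g(0) = ΣzᵢKᵢ − 1 = 0.232 and g(1) = 1 − Σzᵢ/Kᵢ = -0.046, so a root lies in (0, 1).
Newton–Raphson from ψ = 0.5:
  ψ = 0.500: g = 0.0753, g' = -0.250 → ψ = 0.801
  ψ = 0.801: g = 0.0028, g' = -0.240 → ψ = 0.813
Converged at ψ = 0.813.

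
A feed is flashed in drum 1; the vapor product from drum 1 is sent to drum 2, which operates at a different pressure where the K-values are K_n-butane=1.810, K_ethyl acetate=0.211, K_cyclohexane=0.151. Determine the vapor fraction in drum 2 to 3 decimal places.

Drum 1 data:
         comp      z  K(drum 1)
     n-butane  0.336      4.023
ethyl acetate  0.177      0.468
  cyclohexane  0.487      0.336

V/F (drum 2) = 0.458

Drum 1:
Rachford–Rice: g(ψ₁) = Σ zᵢ(Kᵢ−1)/(1+ψ₁(Kᵢ−1)) = 0.
Feasibility: ΣzᵢKᵢ = 1.598, Σzᵢ/Kᵢ = 1.911 — both > 1, two phases present.
Newton–Raphson from ψ₁ = 0.5:
  ψ₁ = 0.500: g = -0.2079, g' = -1.061 → ψ₁ = 0.304
  ψ₁ = 0.304: g = 0.0118, g' = -1.242 → ψ₁ = 0.314
Converged at ψ₁ = 0.314.
Drum-1 compositions:
  n-butane: x = 0.172, y = 0.694
  ethyl acetate: x = 0.212, y = 0.099
  cyclohexane: x = 0.615, y = 0.207
Drum-2 feed = drum-1 vapor: z₂ = (0.6939, 0.0994, 0.2067).
Drum 2:
Material balance + equilibrium reduce to Σ zᵢ(Kᵢ−1)/(1+ψ₂(Kᵢ−1)) = 0.
Check two-phase: ΣzᵢKᵢ = 1.308 > 1 and Σzᵢ/Kᵢ = 2.223 > 1, so g(0) = 0.308 > 0 and g(1) = -1.223 < 0.
Newton–Raphson from ψ₂ = 0.32:
  ψ₂ = 0.320: g = 0.1005, g' = -0.679 → ψ₂ = 0.468
  ψ₂ = 0.468: g = -0.0080, g' = -0.805 → ψ₂ = 0.458
Converged at ψ₂ = 0.458.
  n-butane: x = 0.506, y = 0.916
  ethyl acetate: x = 0.156, y = 0.033
  cyclohexane: x = 0.338, y = 0.051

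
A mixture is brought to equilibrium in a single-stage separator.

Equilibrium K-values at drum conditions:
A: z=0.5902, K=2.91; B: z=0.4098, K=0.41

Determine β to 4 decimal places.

β = 0.7858

Rachford–Rice: g(β) = Σ zᵢ(Kᵢ−1)/(1+β(Kᵢ−1)) = 0.
g(0) = ΣzᵢKᵢ − 1 = 0.8855 and g(1) = 1 − Σzᵢ/Kᵢ = -0.2023, so a root lies in (0, 1).
Iterate (Newton) starting at β = 0.5:
  β = 0.5000: g = 0.23366, g' = -0.8504 → β = 0.7748
  β = 0.7748: g = 0.00921, g' = -0.8342 → β = 0.7858
Converged at β = 0.7858.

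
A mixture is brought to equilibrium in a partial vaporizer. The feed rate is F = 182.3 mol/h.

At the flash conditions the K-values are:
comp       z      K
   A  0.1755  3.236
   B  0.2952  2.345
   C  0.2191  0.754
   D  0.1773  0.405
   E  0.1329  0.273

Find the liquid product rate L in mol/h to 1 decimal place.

Rachford–Rice: g(V/F) = Σ zᵢ(Kᵢ−1)/(1+V/F(Kᵢ−1)) = 0.
Feasibility: ΣzᵢKᵢ = 1.5335, Σzᵢ/Kᵢ = 1.3953 — both > 1, two phases present.
Newton iteration, V/F⁰ = 0.5:
  V/F = 0.5000: g = 0.05925, g' = -0.7043 → V/F = 0.5841
Converged at V/F = 0.5841.
Then V = V/F·F = 0.5841·182.3 = 106.5 mol/h and L = F − V = 75.8 mol/h.

L = 75.8 mol/h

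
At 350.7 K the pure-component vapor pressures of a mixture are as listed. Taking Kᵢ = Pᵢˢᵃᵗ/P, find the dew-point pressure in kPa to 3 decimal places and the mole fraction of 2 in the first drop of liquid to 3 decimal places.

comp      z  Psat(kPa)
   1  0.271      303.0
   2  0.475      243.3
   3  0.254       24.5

At the dew point ψ → 1, so Σzᵢ/Kᵢ = 1 with Kᵢ = Pᵢˢᵃᵗ/P ⇒ 1/P = Σzᵢ/Pᵢˢᵃᵗ.
1/P = 0.271/303.0 + 0.475/243.3 + 0.254/24.5 = 0.013214 ⇒ P = 75.677 kPa
xᵢ = zᵢP/Pᵢˢᵃᵗ ⇒ x_2 = 0.475·75.677/243.3 = 0.148

Pdew = 75.677 kPa, x_2 = 0.148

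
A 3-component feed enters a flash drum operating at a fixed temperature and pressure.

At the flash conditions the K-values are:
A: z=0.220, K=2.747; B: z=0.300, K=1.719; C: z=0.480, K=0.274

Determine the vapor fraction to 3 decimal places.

Rachford–Rice: g(ψ) = Σ zᵢ(Kᵢ−1)/(1+ψ(Kᵢ−1)) = 0.
Feasibility: ΣzᵢKᵢ = 1.252, Σzᵢ/Kᵢ = 2.006 — both > 1, two phases present.
Iterate (Newton) starting at ψ = 0.59:
  ψ = 0.590: g = -0.2689, g' = -1.013 → ψ = 0.325
  ψ = 0.325: g = -0.0359, g' = -0.808 → ψ = 0.280
Converged at ψ = 0.280.

ψ = 0.280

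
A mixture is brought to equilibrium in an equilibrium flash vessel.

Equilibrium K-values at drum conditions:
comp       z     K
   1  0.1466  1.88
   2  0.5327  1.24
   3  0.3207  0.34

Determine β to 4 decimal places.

Let β = V/F and solve Σ zᵢ(Kᵢ−1)/(1+β(Kᵢ−1)) = 0.
g(0) = ΣzᵢKᵢ − 1 = 0.0452 and g(1) = 1 − Σzᵢ/Kᵢ = -0.4508, so a root lies in (0, 1).
Iterate (Newton) starting at β = 0.5:
  β = 0.5000: g = -0.11217, g' = -0.3904 → β = 0.2127
  β = 0.2127: g = -0.01591, g' = -0.2974 → β = 0.1592
  β = 0.1592: g = -0.00020, g' = -0.2902 → β = 0.1585
Converged at β = 0.1585.

β = 0.1585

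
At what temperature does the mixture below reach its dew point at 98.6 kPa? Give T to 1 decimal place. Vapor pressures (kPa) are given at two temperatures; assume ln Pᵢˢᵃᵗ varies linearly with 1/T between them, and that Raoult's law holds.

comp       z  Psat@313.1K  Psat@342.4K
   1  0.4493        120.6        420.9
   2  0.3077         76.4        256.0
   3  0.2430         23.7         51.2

T = 330.1 K

Dew-point temperature: Σzᵢ·P/Pᵢˢᵃᵗ(T) = 1. Interpolate ln Pᵢˢᵃᵗ = aᵢ + bᵢ/T.
  T = 313.1 K: ΣzᵢP/Pᵢˢᵃᵗ = 1.7754
  T = 342.4 K: ΣzᵢP/Pᵢˢᵃᵗ = 0.6917
  T = 327.8 K: ΣzᵢP/Pᵢˢᵃᵗ = 1.0767
  T = 335.1 K: ΣzᵢP/Pᵢˢᵃᵗ = 0.8577
  T = 331.5 K: ΣzᵢP/Pᵢˢᵃᵗ = 0.9580
  T = 329.6 K: ΣzᵢP/Pᵢˢᵃᵗ = 1.0168
Interpolating between 329.6 K and 331.5 K gives T ≈ 330.1 K.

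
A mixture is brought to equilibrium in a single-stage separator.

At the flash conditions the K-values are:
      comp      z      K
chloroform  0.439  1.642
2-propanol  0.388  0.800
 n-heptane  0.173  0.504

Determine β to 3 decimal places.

Let β = V/F and solve Σ zᵢ(Kᵢ−1)/(1+β(Kᵢ−1)) = 0.
Check two-phase: ΣzᵢKᵢ = 1.118 > 1 and Σzᵢ/Kᵢ = 1.096 > 1, so g(0) = 0.118 > 0 and g(1) = -0.096 < 0.
Newton–Raphson from β = 0.5:
  β = 0.500: g = 0.0130, g' = -0.198 → β = 0.566
Converged at β = 0.566.

β = 0.566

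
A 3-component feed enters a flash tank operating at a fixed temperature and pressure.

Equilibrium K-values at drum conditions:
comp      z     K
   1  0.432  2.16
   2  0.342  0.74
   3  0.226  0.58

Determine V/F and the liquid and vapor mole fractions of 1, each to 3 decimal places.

V/F = 0.817, x_1 = 0.222, y_1 = 0.479

Material balance + equilibrium reduce to Σ zᵢ(Kᵢ−1)/(1+V/F(Kᵢ−1)) = 0.
g(0) = ΣzᵢKᵢ − 1 = 0.317 and g(1) = 1 − Σzᵢ/Kᵢ = -0.052, so a root lies in (0, 1).
Newton–Raphson from V/F = 0.5:
  V/F = 0.500: g = 0.0948, g' = -0.327 → V/F = 0.790
  V/F = 0.790: g = 0.0076, g' = -0.284 → V/F = 0.817
Converged at V/F = 0.817.
Compositions from xᵢ = zᵢ/(1+V/F(Kᵢ−1)), yᵢ = Kᵢxᵢ:
  1: x = 0.222, y = 0.479
  2: x = 0.434, y = 0.321
  3: x = 0.344, y = 0.199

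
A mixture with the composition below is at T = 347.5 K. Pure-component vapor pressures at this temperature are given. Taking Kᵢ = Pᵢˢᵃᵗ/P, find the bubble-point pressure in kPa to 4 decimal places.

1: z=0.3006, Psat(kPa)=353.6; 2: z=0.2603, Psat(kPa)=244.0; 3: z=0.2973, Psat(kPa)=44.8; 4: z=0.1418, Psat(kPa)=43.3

Pbub = 189.2643 kPa

At the bubble point ψ → 0, so ΣzᵢKᵢ = 1 with Kᵢ = Pᵢˢᵃᵗ/P ⇒ P = ΣzᵢPᵢˢᵃᵗ.
P = 0.3006·353.6 + 0.2603·244.0 + 0.2973·44.8 + 0.1418·43.3 = 189.2643 kPa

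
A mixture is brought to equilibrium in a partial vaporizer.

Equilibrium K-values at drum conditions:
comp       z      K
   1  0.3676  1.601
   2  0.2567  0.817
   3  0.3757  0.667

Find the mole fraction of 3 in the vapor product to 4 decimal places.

Let ψ = V/F and solve Σ zᵢ(Kᵢ−1)/(1+ψ(Kᵢ−1)) = 0.
Feasibility: ΣzᵢKᵢ = 1.0488, Σzᵢ/Kᵢ = 1.1071 — both > 1, two phases present.
Newton–Raphson from ψ = 0.5:
  ψ = 0.5000: g = -0.03193, g' = -0.1489 → ψ = 0.2856
  ψ = 0.2856: g = 0.00074, g' = -0.1572 → ψ = 0.2903
Converged at ψ = 0.2903.
Compositions from xᵢ = zᵢ/(1+ψ(Kᵢ−1)), yᵢ = Kᵢxᵢ:
  1: x = 0.3130, y = 0.5011
  2: x = 0.2711, y = 0.2215
  3: x = 0.4159, y = 0.2774

y_3 = 0.2774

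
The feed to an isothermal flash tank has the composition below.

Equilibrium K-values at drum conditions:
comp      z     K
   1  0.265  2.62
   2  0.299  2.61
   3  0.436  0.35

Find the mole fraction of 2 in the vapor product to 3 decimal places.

y_2 = 0.398

Iterate (Newton) starting at β = 0.5:
  β = 0.500: g = 0.0840, g' = -0.854 → β = 0.598
Converged at β = 0.598.
Compositions from xᵢ = zᵢ/(1+β(Kᵢ−1)), yᵢ = Kᵢxᵢ:
  1: x = 0.135, y = 0.353
  2: x = 0.152, y = 0.398
  3: x = 0.713, y = 0.250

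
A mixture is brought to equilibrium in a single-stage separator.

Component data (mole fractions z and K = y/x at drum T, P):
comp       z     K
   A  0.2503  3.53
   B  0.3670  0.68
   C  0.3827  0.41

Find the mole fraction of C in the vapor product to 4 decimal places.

Let ψ = V/F and solve Σ zᵢ(Kᵢ−1)/(1+ψ(Kᵢ−1)) = 0.
Check two-phase: ΣzᵢKᵢ = 1.2900 > 1 and Σzᵢ/Kᵢ = 1.5440 > 1, so g(0) = 0.2900 > 0 and g(1) = -0.5440 < 0.
Newton iteration, ψ⁰ = 0.5:
  ψ = 0.5000: g = -0.18050, g' = -0.6336 → ψ = 0.2151
  ψ = 0.2151: g = 0.02534, g' = -0.8900 → ψ = 0.2436
  ψ = 0.2436: g = 0.00074, g' = -0.8392 → ψ = 0.2445
Converged at ψ = 0.2445.
Compositions from xᵢ = zᵢ/(1+ψ(Kᵢ−1)), yᵢ = Kᵢxᵢ:
  A: x = 0.1546, y = 0.5459
  B: x = 0.3981, y = 0.2707
  C: x = 0.4472, y = 0.1834

y_C = 0.1834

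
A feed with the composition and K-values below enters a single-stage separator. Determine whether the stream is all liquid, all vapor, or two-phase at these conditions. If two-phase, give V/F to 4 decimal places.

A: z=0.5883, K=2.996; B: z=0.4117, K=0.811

ΣzᵢKᵢ = 2.0964; Σzᵢ/Kᵢ = 0.7040.
Since Σzᵢ/Kᵢ < 1 the mixture is above its dew point — single vapor phase.

all vapor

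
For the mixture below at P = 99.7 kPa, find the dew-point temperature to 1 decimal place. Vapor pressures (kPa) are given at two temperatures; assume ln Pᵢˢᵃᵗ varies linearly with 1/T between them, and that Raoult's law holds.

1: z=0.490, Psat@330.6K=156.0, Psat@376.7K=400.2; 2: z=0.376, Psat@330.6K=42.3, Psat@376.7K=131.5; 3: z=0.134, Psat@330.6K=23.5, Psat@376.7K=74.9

T = 352.8 K

Dew-point temperature: Σzᵢ·P/Pᵢˢᵃᵗ(T) = 1. Interpolate ln Pᵢˢᵃᵗ = aᵢ + bᵢ/T.
  T = 330.6 K: ΣzᵢP/Pᵢˢᵃᵗ = 1.7679
  T = 376.7 K: ΣzᵢP/Pᵢˢᵃᵗ = 0.5855
  T = 353.6 K: ΣzᵢP/Pᵢˢᵃᵗ = 0.9818
  T = 342.1 K: ΣzᵢP/Pᵢˢᵃᵗ = 1.3042
  T = 347.9 K: ΣzᵢP/Pᵢˢᵃᵗ = 1.1275
  T = 350.8 K: ΣzᵢP/Pᵢˢᵃᵗ = 1.0502
  T = 352.2 K: ΣzᵢP/Pᵢˢᵃᵗ = 1.0153
Interpolating between 352.2 K and 353.6 K gives T ≈ 352.8 K.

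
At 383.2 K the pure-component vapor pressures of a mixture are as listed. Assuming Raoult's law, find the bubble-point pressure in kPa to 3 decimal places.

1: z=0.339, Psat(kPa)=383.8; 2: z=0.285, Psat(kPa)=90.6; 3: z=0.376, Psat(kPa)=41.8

At the bubble point ψ → 0, so ΣzᵢKᵢ = 1 with Kᵢ = Pᵢˢᵃᵗ/P ⇒ P = ΣzᵢPᵢˢᵃᵗ.
P = 0.339·383.8 + 0.285·90.6 + 0.376·41.8 = 171.646 kPa

Pbub = 171.646 kPa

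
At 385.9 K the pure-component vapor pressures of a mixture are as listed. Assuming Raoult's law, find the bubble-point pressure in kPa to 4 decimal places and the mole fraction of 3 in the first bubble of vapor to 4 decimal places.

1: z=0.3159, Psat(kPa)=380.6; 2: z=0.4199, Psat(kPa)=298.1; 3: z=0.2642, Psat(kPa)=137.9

Pbub = 281.8369 kPa, y_3 = 0.1293

At the bubble point ψ → 0, so ΣzᵢKᵢ = 1 with Kᵢ = Pᵢˢᵃᵗ/P ⇒ P = ΣzᵢPᵢˢᵃᵗ.
P = 0.3159·380.6 + 0.4199·298.1 + 0.2642·137.9 = 281.8369 kPa
yᵢ = zᵢPᵢˢᵃᵗ/P ⇒ y_3 = 0.2642·137.9/281.8369 = 0.1293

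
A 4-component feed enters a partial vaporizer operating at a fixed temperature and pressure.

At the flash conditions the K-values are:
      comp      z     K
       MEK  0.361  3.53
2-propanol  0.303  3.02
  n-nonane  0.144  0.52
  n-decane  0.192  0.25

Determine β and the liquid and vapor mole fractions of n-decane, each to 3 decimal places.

β = 0.851, x_n-decane = 0.531, y_n-decane = 0.133

Rachford–Rice: g(β) = Σ zᵢ(Kᵢ−1)/(1+β(Kᵢ−1)) = 0.
Check two-phase: ΣzᵢKᵢ = 2.312 > 1 and Σzᵢ/Kᵢ = 1.248 > 1, so g(0) = 1.312 > 0 and g(1) = -0.248 < 0.
Newton–Raphson from β = 0.32:
  β = 0.320: g = 0.6053, g' = -1.395 → β = 0.754
  β = 0.754: g = 0.1171, g' = -1.121 → β = 0.858
  β = 0.858: g = -0.0099, g' = -1.342 → β = 0.851
Converged at β = 0.851.
Compositions from xᵢ = zᵢ/(1+β(Kᵢ−1)), yᵢ = Kᵢxᵢ:
  MEK: x = 0.115, y = 0.404
  2-propanol: x = 0.111, y = 0.337
  n-nonane: x = 0.243, y = 0.127
  n-decane: x = 0.531, y = 0.133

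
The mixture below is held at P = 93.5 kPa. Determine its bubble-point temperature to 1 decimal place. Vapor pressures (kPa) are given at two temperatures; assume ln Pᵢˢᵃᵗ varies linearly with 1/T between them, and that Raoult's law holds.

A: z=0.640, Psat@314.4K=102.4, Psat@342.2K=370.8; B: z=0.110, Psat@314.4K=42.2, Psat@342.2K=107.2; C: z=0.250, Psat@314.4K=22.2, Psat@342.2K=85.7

T = 318.7 K

Bubble-point temperature: ΣzᵢPᵢˢᵃᵗ(T) = P. Interpolate ln Pᵢˢᵃᵗ = aᵢ + bᵢ/T.
  T = 314.4 K: ΣzᵢPᵢˢᵃᵗ = 75.73 kPa
  T = 342.2 K: ΣzᵢPᵢˢᵃᵗ = 270.53 kPa
  T = 328.3 K: ΣzᵢPᵢˢᵃᵗ = 146.92 kPa
  T = 321.4 K: ΣzᵢPᵢˢᵃᵗ = 106.47 kPa
  T = 317.9 K: ΣzᵢPᵢˢᵃᵗ = 89.95 kPa
  T = 319.6 K: ΣzᵢPᵢˢᵃᵗ = 97.67 kPa
Interpolating between 317.9 K and 319.6 K gives T ≈ 318.7 K.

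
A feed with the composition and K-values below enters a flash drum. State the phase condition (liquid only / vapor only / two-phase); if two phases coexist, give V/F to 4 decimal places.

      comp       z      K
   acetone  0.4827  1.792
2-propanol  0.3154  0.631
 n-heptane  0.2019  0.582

two-phase, V/F = 0.5891

ΣzᵢKᵢ = 1.1815; Σzᵢ/Kᵢ = 1.1161.
Both exceed 1, so a two-phase solution exists.
Newton–Raphson from ψ = 0.5:
  ψ = 0.5000: g = 0.02445, g' = -0.2763 → ψ = 0.5885
  ψ = 0.5885: g = 0.00017, g' = -0.2730 → ψ = 0.5891
Converged at ψ = 0.5891.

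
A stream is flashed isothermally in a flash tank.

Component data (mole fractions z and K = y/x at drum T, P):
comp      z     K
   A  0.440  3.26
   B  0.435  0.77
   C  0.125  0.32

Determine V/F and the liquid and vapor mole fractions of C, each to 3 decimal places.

V/F = 0.873, x_C = 0.308, y_C = 0.098

Material balance + equilibrium reduce to Σ zᵢ(Kᵢ−1)/(1+V/F(Kᵢ−1)) = 0.
Feasibility: ΣzᵢKᵢ = 1.809, Σzᵢ/Kᵢ = 1.091 — both > 1, two phases present.
Newton iteration, V/F⁰ = 0.54:
  V/F = 0.540: g = 0.1993, g' = -0.630 → V/F = 0.856
  V/F = 0.856: g = 0.0107, g' = -0.628 → V/F = 0.873
Converged at V/F = 0.873.
Compositions from xᵢ = zᵢ/(1+V/F(Kᵢ−1)), yᵢ = Kᵢxᵢ:
  A: x = 0.148, y = 0.482
  B: x = 0.544, y = 0.419
  C: x = 0.308, y = 0.098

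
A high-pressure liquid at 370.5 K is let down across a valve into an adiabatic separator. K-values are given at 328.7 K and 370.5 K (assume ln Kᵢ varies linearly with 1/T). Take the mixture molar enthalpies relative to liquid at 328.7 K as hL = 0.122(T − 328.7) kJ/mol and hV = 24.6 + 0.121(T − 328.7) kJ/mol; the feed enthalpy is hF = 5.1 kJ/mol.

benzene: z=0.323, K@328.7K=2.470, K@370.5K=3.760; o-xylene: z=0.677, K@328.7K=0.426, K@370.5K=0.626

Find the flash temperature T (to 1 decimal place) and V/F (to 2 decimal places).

Adiabatic flash: solve Rachford–Rice at each trial T, then check hF = ψ·hV(T) + (1−ψ)·hL(T).
  T = 328.7 K: K = (2.470, 0.426), RR gives ψ = 0.102, H_out = 2.513 kJ/mol
  T = 370.5 K: K = (3.760, 0.626), RR gives ψ = 0.618, H_out = 20.285 kJ/mol
  T = 349.6 K: K = (3.086, 0.522), RR gives ψ = 0.352, H_out = 11.195 kJ/mol
  T = 339.1 K: K = (2.769, 0.473), RR gives ψ = 0.230, H_out = 6.928 kJ/mol
  T = 333.9 K: K = (2.618, 0.449), RR gives ψ = 0.168, H_out = 4.764 kJ/mol
  T = 336.5 K: K = (2.693, 0.461), RR gives ψ = 0.199, H_out = 5.855 kJ/mol
  T = 335.2 K: K = (2.655, 0.455), RR gives ψ = 0.184, H_out = 5.312 kJ/mol
Linear interpolation between T = 333.9 (H_out = 4.764) and T = 335.2 (H_out = 5.312) on hF = 5.1 gives T ≈ 334.7 K, at which ψ = 0.18.

T = 334.7 K, V/F = 0.18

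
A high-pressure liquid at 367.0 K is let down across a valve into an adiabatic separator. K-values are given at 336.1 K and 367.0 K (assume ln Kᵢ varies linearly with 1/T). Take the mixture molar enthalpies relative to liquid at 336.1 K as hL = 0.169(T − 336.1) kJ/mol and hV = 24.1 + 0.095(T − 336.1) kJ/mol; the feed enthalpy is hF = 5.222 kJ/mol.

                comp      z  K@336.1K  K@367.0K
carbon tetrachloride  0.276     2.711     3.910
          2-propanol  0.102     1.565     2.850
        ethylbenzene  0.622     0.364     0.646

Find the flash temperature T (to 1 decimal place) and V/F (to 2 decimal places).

T = 339.3 K, V/F = 0.20

Adiabatic flash: solve Rachford–Rice at each trial T, then check hF = ψ·hV(T) + (1−ψ)·hL(T).
  T = 336.1 K: K = (2.711, 1.565, 0.364), RR gives ψ = 0.140, H_out = 3.377 kJ/mol
  T = 367.0 K: K = (3.910, 2.850, 0.646), RR gives ψ = 0.825, H_out = 23.210 kJ/mol
  T = 351.6 K: K = (3.284, 2.142, 0.492), RR gives ψ = 0.418, H_out = 12.204 kJ/mol
  T = 343.9 K: K = (2.992, 1.839, 0.425), RR gives ψ = 0.275, H_out = 7.781 kJ/mol
  T = 340.0 K: K = (2.850, 1.698, 0.394), RR gives ψ = 0.207, H_out = 5.590 kJ/mol
  T = 338.1 K: K = (2.782, 1.632, 0.379), RR gives ψ = 0.174, H_out = 4.517 kJ/mol
Linear interpolation between T = 338.1 (H_out = 4.517) and T = 340.0 (H_out = 5.590) on hF = 5.222 gives T ≈ 339.3 K, at which ψ = 0.20.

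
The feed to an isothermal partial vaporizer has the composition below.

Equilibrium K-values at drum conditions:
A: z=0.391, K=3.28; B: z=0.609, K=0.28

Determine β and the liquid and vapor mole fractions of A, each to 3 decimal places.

Material balance + equilibrium reduce to Σ zᵢ(Kᵢ−1)/(1+β(Kᵢ−1)) = 0.
g(0) = ΣzᵢKᵢ − 1 = 0.453 and g(1) = 1 − Σzᵢ/Kᵢ = -1.294, so a root lies in (0, 1).
Binary case is linear: z₁(K₁−1)(1+β(K₂−1)) + z₂(K₂−1)(1+β(K₁−1)) = 0
⇒ β = [z₁(K₁−1)+z₂(K₂−1)] / [−(K₁−1)(K₂−1)] = 0.4530/1.6416 = 0.276
Compositions from xᵢ = zᵢ/(1+β(Kᵢ−1)), yᵢ = Kᵢxᵢ:
  A: x = 0.240, y = 0.787
  B: x = 0.760, y = 0.213

β = 0.276, x_A = 0.240, y_A = 0.787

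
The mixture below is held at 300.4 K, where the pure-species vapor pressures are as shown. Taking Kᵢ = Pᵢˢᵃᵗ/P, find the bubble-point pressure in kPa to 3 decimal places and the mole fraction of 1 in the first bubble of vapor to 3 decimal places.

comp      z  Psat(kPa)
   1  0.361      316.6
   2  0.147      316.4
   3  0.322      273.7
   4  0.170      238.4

Pbub = 289.463 kPa, y_1 = 0.395

At the bubble point ψ → 0, so ΣzᵢKᵢ = 1 with Kᵢ = Pᵢˢᵃᵗ/P ⇒ P = ΣzᵢPᵢˢᵃᵗ.
P = 0.361·316.6 + 0.147·316.4 + 0.322·273.7 + 0.170·238.4 = 289.463 kPa
yᵢ = zᵢPᵢˢᵃᵗ/P ⇒ y_1 = 0.361·316.6/289.463 = 0.395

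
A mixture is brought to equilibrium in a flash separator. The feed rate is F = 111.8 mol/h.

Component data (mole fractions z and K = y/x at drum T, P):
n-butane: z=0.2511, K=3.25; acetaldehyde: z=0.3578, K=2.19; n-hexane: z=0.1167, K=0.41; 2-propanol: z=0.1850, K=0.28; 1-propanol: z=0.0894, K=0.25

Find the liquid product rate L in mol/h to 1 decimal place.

L = 41.8 mol/h

Let ψ = V/F and solve Σ zᵢ(Kᵢ−1)/(1+ψ(Kᵢ−1)) = 0.
Check two-phase: ΣzᵢKᵢ = 1.7217 > 1 and Σzᵢ/Kᵢ = 1.5436 > 1, so g(0) = 0.7217 > 0 and g(1) = -0.5436 < 0.
Newton–Raphson from ψ = 0.55:
  ψ = 0.5500: g = 0.07326, g' = -0.9366 → ψ = 0.6282
  ψ = 0.6282: g = -0.00167, g' = -0.9862 → ψ = 0.6265
Converged at ψ = 0.6265.
Then V = ψ·F = 0.6265·111.8 = 70.0 mol/h and L = F − V = 41.8 mol/h.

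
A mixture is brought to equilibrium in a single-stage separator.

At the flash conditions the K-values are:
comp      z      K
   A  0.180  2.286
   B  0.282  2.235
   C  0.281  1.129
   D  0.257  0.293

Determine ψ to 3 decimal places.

ψ = 0.674

Let ψ = V/F and solve Σ zᵢ(Kᵢ−1)/(1+ψ(Kᵢ−1)) = 0.
Check two-phase: ΣzᵢKᵢ = 1.434 > 1 and Σzᵢ/Kᵢ = 1.331 > 1, so g(0) = 0.434 > 0 and g(1) = -0.331 < 0.
Iterate (Newton) starting at ψ = 0.5:
  ψ = 0.500: g = 0.1092, g' = -0.586 → ψ = 0.686
  ψ = 0.686: g = -0.0082, g' = -0.699 → ψ = 0.675
  ψ = 0.675: g = -0.0001, g' = -0.687 → ψ = 0.674
Converged at ψ = 0.674.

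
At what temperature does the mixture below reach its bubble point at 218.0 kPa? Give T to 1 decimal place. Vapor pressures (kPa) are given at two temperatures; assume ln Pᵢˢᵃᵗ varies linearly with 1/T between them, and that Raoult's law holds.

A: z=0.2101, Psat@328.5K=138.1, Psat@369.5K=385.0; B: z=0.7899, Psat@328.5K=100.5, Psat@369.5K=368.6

T = 350.6 K

Bubble-point temperature: ΣzᵢPᵢˢᵃᵗ(T) = P. Interpolate ln Pᵢˢᵃᵗ = aᵢ + bᵢ/T.
  T = 328.5 K: ΣzᵢPᵢˢᵃᵗ = 108.40 kPa
  T = 369.5 K: ΣzᵢPᵢˢᵃᵗ = 372.05 kPa
  T = 349.0 K: ΣzᵢPᵢˢᵃᵗ = 207.87 kPa
  T = 359.2 K: ΣzᵢPᵢˢᵃᵗ = 279.92 kPa
  T = 354.1 K: ΣzᵢPᵢˢᵃᵗ = 241.71 kPa
  T = 351.6 K: ΣzᵢPᵢˢᵃᵗ = 224.60 kPa
Interpolating between 349.0 K and 351.6 K gives T ≈ 350.6 K.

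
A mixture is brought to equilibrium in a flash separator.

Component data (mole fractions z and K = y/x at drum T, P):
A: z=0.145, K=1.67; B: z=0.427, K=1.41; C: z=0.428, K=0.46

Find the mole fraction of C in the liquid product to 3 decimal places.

x_C = 0.467

Newton iteration, ψ⁰ = 0.5:
  ψ = 0.500: g = -0.0985, g' = -0.320 → ψ = 0.192
  ψ = 0.192: g = -0.0095, g' = -0.268 → ψ = 0.157
  ψ = 0.157: g = -0.0000, g' = -0.266 → ψ = 0.156
Converged at ψ = 0.156.
Compositions from xᵢ = zᵢ/(1+ψ(Kᵢ−1)), yᵢ = Kᵢxᵢ:
  A: x = 0.131, y = 0.219
  B: x = 0.401, y = 0.566
  C: x = 0.467, y = 0.215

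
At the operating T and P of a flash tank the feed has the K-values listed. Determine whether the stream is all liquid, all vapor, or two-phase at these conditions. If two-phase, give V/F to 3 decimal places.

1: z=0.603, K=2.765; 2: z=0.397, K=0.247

two-phase, V/F = 0.576

ΣzᵢKᵢ = 1.765; Σzᵢ/Kᵢ = 1.825.
Both exceed 1, so a two-phase solution exists.
Let ψ = V/F and solve Σ zᵢ(Kᵢ−1)/(1+ψ(Kᵢ−1)) = 0.
Newton–Raphson from ψ = 0.5:
  ψ = 0.500: g = 0.0859, g' = -1.109 → ψ = 0.577
  ψ = 0.577: g = -0.0018, g' = -1.165 → ψ = 0.576
Converged at ψ = 0.576.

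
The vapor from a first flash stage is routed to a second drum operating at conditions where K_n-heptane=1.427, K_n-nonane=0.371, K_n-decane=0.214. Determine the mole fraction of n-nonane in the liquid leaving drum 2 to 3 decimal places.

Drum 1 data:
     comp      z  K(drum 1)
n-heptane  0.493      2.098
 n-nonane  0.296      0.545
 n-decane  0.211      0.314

x_n-nonane (drum 2) = 0.256

Drum 1:
Let ψ₁ = V/F and solve Σ zᵢ(Kᵢ−1)/(1+ψ₁(Kᵢ−1)) = 0.
Feasibility: ΣzᵢKᵢ = 1.262, Σzᵢ/Kᵢ = 1.450 — both > 1, two phases present.
Newton iteration, ψ₁⁰ = 0.5:
  ψ₁ = 0.500: g = -0.0452, g' = -0.580 → ψ₁ = 0.422
  ψ₁ = 0.422: g = -0.0006, g' = -0.568 → ψ₁ = 0.421
Converged at ψ₁ = 0.421.
Drum-1 compositions:
  n-heptane: x = 0.337, y = 0.707
  n-nonane: x = 0.366, y = 0.200
  n-decane: x = 0.297, y = 0.093
Drum-2 feed = drum-1 vapor: z₂ = (0.7073, 0.1996, 0.0932).
Drum 2:
Newton iteration, ψ₂⁰ = 0.62:
  ψ₂ = 0.620: g = -0.1098, g' = -0.512 → ψ₂ = 0.405
  ψ₂ = 0.405: g = -0.0185, g' = -0.360 → ψ₂ = 0.354
  ψ₂ = 0.354: g = -0.0006, g' = -0.338 → ψ₂ = 0.352
Converged at ψ₂ = 0.352.
  n-heptane: x = 0.615, y = 0.877
  n-nonane: x = 0.256, y = 0.095
  n-decane: x = 0.129, y = 0.028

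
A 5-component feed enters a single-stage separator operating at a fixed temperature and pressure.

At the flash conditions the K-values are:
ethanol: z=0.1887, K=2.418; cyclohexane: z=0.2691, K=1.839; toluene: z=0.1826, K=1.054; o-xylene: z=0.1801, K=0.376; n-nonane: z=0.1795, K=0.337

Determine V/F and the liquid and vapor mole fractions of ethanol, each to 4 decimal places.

Material balance + equilibrium reduce to Σ zᵢ(Kᵢ−1)/(1+V/F(Kᵢ−1)) = 0.
Check two-phase: ΣzᵢKᵢ = 1.2718 > 1 and Σzᵢ/Kᵢ = 1.4092 > 1, so g(0) = 0.2718 > 0 and g(1) = -0.4092 < 0.
Newton iteration, V/F⁰ = 0.5:
  V/F = 0.5000: g = -0.01615, g' = -0.5491 → V/F = 0.4706
  V/F = 0.4706: g = -0.00012, g' = -0.5416 → V/F = 0.4704
Converged at V/F = 0.4704.
Compositions from xᵢ = zᵢ/(1+V/F(Kᵢ−1)), yᵢ = Kᵢxᵢ:
  ethanol: x = 0.1132, y = 0.2737
  cyclohexane: x = 0.1930, y = 0.3548
  toluene: x = 0.1781, y = 0.1877
  o-xylene: x = 0.2549, y = 0.0959
  n-nonane: x = 0.2608, y = 0.0879

V/F = 0.4704, x_ethanol = 0.1132, y_ethanol = 0.2737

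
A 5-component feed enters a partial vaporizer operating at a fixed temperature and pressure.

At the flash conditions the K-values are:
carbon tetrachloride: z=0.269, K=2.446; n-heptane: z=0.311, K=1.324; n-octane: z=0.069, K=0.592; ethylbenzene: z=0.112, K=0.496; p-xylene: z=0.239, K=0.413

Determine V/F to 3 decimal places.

Rachford–Rice: g(V/F) = Σ zᵢ(Kᵢ−1)/(1+V/F(Kᵢ−1)) = 0.
Check two-phase: ΣzᵢKᵢ = 1.265 > 1 and Σzᵢ/Kᵢ = 1.266 > 1, so g(0) = 0.265 > 0 and g(1) = -0.266 < 0.
Newton iteration, V/F⁰ = 0.5:
  V/F = 0.500: g = 0.0031, g' = -0.448 → V/F = 0.507
Converged at V/F = 0.507.

V/F = 0.507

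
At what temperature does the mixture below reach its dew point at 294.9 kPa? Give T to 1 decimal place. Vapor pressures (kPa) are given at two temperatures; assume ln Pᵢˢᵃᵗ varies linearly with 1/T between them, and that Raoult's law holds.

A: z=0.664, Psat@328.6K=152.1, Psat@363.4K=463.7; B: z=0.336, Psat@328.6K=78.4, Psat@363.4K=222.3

T = 358.4 K

Dew-point temperature: Σzᵢ·P/Pᵢˢᵃᵗ(T) = 1. Interpolate ln Pᵢˢᵃᵗ = aᵢ + bᵢ/T.
  T = 328.6 K: ΣzᵢP/Pᵢˢᵃᵗ = 2.5513
  T = 363.4 K: ΣzᵢP/Pᵢˢᵃᵗ = 0.8680
  T = 346.0 K: ΣzᵢP/Pᵢˢᵃᵗ = 1.4481
  T = 354.7 K: ΣzᵢP/Pᵢˢᵃᵗ = 1.1141
  T = 359.0 K: ΣzᵢP/Pᵢˢᵃᵗ = 0.9833
  T = 356.9 K: ΣzᵢP/Pᵢˢᵃᵗ = 1.0447
Interpolating between 356.9 K and 359.0 K gives T ≈ 358.4 K.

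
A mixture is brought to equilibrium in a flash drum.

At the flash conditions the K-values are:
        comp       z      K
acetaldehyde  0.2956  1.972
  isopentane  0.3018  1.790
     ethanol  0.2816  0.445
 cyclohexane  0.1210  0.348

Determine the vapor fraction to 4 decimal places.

Newton iteration, ψ⁰ = 0.61:
  ψ = 0.6100: g = -0.02601, g' = -0.5359 → ψ = 0.5615
  ψ = 0.5615: g = -0.00045, g' = -0.5183 → ψ = 0.5606
Converged at ψ = 0.5606.

ψ = 0.5606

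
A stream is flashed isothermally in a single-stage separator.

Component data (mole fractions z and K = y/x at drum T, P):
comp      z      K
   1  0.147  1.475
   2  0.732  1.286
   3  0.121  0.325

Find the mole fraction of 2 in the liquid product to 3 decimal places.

Newton–Raphson from ψ = 0.5:
  ψ = 0.500: g = 0.1163, g' = -0.193 → ψ = 1.000
  ψ = 1.000: g = -0.0412, g' = -0.573 → ψ = 0.928
  ψ = 0.928: g = -0.0048, g' = -0.449 → ψ = 0.917
Converged at ψ = 0.917.
Compositions from xᵢ = zᵢ/(1+ψ(Kᵢ−1)), yᵢ = Kᵢxᵢ:
  1: x = 0.102, y = 0.151
  2: x = 0.580, y = 0.746
  3: x = 0.318, y = 0.103

x_2 = 0.580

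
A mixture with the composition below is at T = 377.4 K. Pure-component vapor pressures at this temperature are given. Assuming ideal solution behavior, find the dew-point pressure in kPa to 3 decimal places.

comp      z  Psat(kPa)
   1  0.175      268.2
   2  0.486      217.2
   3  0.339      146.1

Pdew = 191.924 kPa

At the dew point ψ → 1, so Σzᵢ/Kᵢ = 1 with Kᵢ = Pᵢˢᵃᵗ/P ⇒ 1/P = Σzᵢ/Pᵢˢᵃᵗ.
1/P = 0.175/268.2 + 0.486/217.2 + 0.339/146.1 = 0.005210 ⇒ P = 191.924 kPa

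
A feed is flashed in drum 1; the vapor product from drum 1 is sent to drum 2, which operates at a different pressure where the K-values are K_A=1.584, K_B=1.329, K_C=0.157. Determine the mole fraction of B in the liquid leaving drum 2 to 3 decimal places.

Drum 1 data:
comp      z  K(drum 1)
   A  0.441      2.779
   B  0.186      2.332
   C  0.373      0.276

Drum 1:
Rachford–Rice: g(ψ₁) = Σ zᵢ(Kᵢ−1)/(1+ψ₁(Kᵢ−1)) = 0.
Check two-phase: ΣzᵢKᵢ = 1.762 > 1 and Σzᵢ/Kᵢ = 1.590 > 1, so g(0) = 0.762 > 0 and g(1) = -0.590 < 0.
Iterate (Newton) starting at ψ₁ = 0.55:
  ψ₁ = 0.550: g = 0.0908, g' = -1.006 → ψ₁ = 0.640
  ψ₁ = 0.640: g = -0.0029, g' = -1.081 → ψ₁ = 0.638
Converged at ψ₁ = 0.638.
Drum-1 compositions:
  A: x = 0.207, y = 0.574
  B: x = 0.101, y = 0.235
  C: x = 0.693, y = 0.191
Drum-2 feed = drum-1 vapor: z₂ = (0.5742, 0.2346, 0.1912).
Drum 2:
Let ψ₂ = V/F and solve Σ zᵢ(Kᵢ−1)/(1+ψ₂(Kᵢ−1)) = 0.
g(0) = ΣzᵢKᵢ − 1 = 0.251 and g(1) = 1 − Σzᵢ/Kᵢ = -0.757, so a root lies in (0, 1).
Newton iteration, ψ₂⁰ = 0.38:
  ψ₂ = 0.380: g = 0.1059, g' = -0.445 → ψ₂ = 0.618
  ψ₂ = 0.618: g = -0.0257, g' = -0.715 → ψ₂ = 0.582
  ψ₂ = 0.582: g = -0.0012, g' = -0.650 → ψ₂ = 0.580
Converged at ψ₂ = 0.580.
  A: x = 0.429, y = 0.679
  B: x = 0.197, y = 0.262
  C: x = 0.374, y = 0.059

x_B (drum 2) = 0.197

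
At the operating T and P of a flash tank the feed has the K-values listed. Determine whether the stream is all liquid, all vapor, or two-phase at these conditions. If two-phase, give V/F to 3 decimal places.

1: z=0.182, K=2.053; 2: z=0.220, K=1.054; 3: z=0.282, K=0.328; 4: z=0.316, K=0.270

ΣzᵢKᵢ = 0.783; Σzᵢ/Kᵢ = 2.328.
Since ΣzᵢKᵢ < 1 the mixture is below its bubble point — single liquid phase.

all liquid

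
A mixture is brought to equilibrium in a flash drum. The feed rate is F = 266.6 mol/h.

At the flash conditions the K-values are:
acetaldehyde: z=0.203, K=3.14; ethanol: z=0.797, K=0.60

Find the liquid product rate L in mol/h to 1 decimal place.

L = 230.6 mol/h

Newton–Raphson from β = 0.5:
  β = 0.500: g = -0.1886, g' = -0.416 → β = 0.047
  β = 0.047: g = 0.0700, g' = -0.901 → β = 0.125
  β = 0.125: g = 0.0075, g' = -0.721 → β = 0.135
Converged at β = 0.135.
Then V = β·F = 0.1351·266.6 = 36.0 mol/h and L = F − V = 230.6 mol/h.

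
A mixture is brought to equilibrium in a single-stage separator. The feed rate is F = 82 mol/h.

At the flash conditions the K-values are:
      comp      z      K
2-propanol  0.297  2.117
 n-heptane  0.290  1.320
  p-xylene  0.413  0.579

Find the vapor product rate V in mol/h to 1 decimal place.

Material balance + equilibrium reduce to Σ zᵢ(Kᵢ−1)/(1+ψ(Kᵢ−1)) = 0.
Check two-phase: ΣzᵢKᵢ = 1.251 > 1 and Σzᵢ/Kᵢ = 1.073 > 1, so g(0) = 0.251 > 0 and g(1) = -0.073 < 0.
Newton–Raphson from ψ = 0.5:
  ψ = 0.500: g = 0.0726, g' = -0.292 → ψ = 0.749
  ψ = 0.749: g = 0.0016, g' = -0.285 → ψ = 0.754
Converged at ψ = 0.754.
Then V = ψ·F = 0.7544·82 = 61.9 mol/h and L = F − V = 20.1 mol/h.

V = 61.9 mol/h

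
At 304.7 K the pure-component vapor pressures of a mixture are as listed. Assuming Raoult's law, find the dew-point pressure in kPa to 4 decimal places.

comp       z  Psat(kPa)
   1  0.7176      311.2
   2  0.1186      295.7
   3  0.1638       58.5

At the dew point ψ → 1, so Σzᵢ/Kᵢ = 1 with Kᵢ = Pᵢˢᵃᵗ/P ⇒ 1/P = Σzᵢ/Pᵢˢᵃᵗ.
1/P = 0.7176/311.2 + 0.1186/295.7 + 0.1638/58.5 = 0.0055070 ⇒ P = 181.5872 kPa

Pdew = 181.5872 kPa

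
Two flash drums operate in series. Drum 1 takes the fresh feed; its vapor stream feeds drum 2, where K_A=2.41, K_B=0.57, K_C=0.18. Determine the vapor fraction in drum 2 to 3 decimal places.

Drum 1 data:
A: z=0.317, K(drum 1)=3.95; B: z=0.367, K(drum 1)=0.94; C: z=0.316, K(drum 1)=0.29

V/F (drum 2) = 0.527

Drum 1:
Material balance + equilibrium reduce to Σ zᵢ(Kᵢ−1)/(1+ψ₁(Kᵢ−1)) = 0.
Feasibility: ΣzᵢKᵢ = 1.689, Σzᵢ/Kᵢ = 1.560 — both > 1, two phases present.
Newton–Raphson from ψ₁ = 0.5:
  ψ₁ = 0.500: g = 0.0073, g' = -0.835 → ψ₁ = 0.509
Converged at ψ₁ = 0.509.
Drum-1 compositions:
  A: x = 0.127, y = 0.501
  B: x = 0.379, y = 0.356
  C: x = 0.495, y = 0.143
Drum-2 feed = drum-1 vapor: z₂ = (0.5007, 0.3558, 0.1435).
Drum 2:
Rachford–Rice: g(ψ₂) = Σ zᵢ(Kᵢ−1)/(1+ψ₂(Kᵢ−1)) = 0.
g(0) = ΣzᵢKᵢ − 1 = 0.435 and g(1) = 1 − Σzᵢ/Kᵢ = -0.629, so a root lies in (0, 1).
Newton–Raphson from ψ₂ = 0.5:
  ψ₂ = 0.500: g = 0.0198, g' = -0.726 → ψ₂ = 0.527
Converged at ψ₂ = 0.527.
  A: x = 0.287, y = 0.692
  B: x = 0.460, y = 0.262
  C: x = 0.253, y = 0.045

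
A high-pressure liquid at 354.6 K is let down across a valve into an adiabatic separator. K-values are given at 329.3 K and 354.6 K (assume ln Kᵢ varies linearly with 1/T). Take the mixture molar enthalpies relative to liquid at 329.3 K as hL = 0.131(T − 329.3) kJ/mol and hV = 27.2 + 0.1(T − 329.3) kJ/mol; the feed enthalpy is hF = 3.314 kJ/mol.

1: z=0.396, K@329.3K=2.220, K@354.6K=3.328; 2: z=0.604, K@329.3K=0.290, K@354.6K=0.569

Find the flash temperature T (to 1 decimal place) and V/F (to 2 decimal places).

Adiabatic flash: solve Rachford–Rice at each trial T, then check hF = ψ·hV(T) + (1−ψ)·hL(T).
  T = 329.3 K: K = (2.220, 0.290), RR gives ψ = 0.063, H_out = 1.704 kJ/mol
  T = 354.6 K: K = (3.328, 0.569), RR gives ψ = 0.659, H_out = 20.731 kJ/mol
  T = 342.0 K: K = (2.741, 0.412), RR gives ψ = 0.326, H_out = 10.411 kJ/mol
  T = 335.6 K: K = (2.470, 0.346), RR gives ψ = 0.195, H_out = 6.084 kJ/mol
  T = 332.5 K: K = (2.345, 0.318), RR gives ψ = 0.131, H_out = 3.972 kJ/mol
  T = 330.9 K: K = (2.282, 0.304), RR gives ψ = 0.097, H_out = 2.853 kJ/mol
Linear interpolation between T = 330.9 (H_out = 2.853) and T = 332.5 (H_out = 3.972) on hF = 3.314 gives T ≈ 331.6 K, at which ψ = 0.11.

T = 331.6 K, V/F = 0.11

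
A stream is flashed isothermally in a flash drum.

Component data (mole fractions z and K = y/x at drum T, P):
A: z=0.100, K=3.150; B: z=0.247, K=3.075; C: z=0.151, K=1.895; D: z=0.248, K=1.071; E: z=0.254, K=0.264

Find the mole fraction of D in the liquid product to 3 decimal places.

Let β = V/F and solve Σ zᵢ(Kᵢ−1)/(1+β(Kᵢ−1)) = 0.
Check two-phase: ΣzᵢKᵢ = 1.693 > 1 and Σzᵢ/Kᵢ = 1.385 > 1, so g(0) = 0.693 > 0 and g(1) = -0.385 < 0.
Newton iteration, β⁰ = 0.45:
  β = 0.450: g = 0.2082, g' = -0.774 → β = 0.719
  β = 0.719: g = -0.0079, g' = -0.909 → β = 0.710
Converged at β = 0.710.
Compositions from xᵢ = zᵢ/(1+β(Kᵢ−1)), yᵢ = Kᵢxᵢ:
  A: x = 0.040, y = 0.125
  B: x = 0.100, y = 0.307
  C: x = 0.092, y = 0.175
  D: x = 0.236, y = 0.253
  E: x = 0.532, y = 0.140

x_D = 0.236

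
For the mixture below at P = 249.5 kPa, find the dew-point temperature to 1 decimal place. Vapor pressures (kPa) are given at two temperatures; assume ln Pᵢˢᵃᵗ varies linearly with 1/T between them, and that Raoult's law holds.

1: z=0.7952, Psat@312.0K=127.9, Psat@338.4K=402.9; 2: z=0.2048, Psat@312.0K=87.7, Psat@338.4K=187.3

Dew-point temperature: Σzᵢ·P/Pᵢˢᵃᵗ(T) = 1. Interpolate ln Pᵢˢᵃᵗ = aᵢ + bᵢ/T.
  T = 312.0 K: ΣzᵢP/Pᵢˢᵃᵗ = 2.1339
  T = 338.4 K: ΣzᵢP/Pᵢˢᵃᵗ = 0.7652
  T = 325.2 K: ΣzᵢP/Pᵢˢᵃᵗ = 1.2465
  T = 331.8 K: ΣzᵢP/Pᵢˢᵃᵗ = 0.9710
  T = 328.5 K: ΣzᵢP/Pᵢˢᵃᵗ = 1.0985
  T = 330.1 K: ΣzᵢP/Pᵢˢᵃᵗ = 1.0343
Interpolating between 330.1 K and 331.8 K gives T ≈ 331.0 K.

T = 331.0 K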